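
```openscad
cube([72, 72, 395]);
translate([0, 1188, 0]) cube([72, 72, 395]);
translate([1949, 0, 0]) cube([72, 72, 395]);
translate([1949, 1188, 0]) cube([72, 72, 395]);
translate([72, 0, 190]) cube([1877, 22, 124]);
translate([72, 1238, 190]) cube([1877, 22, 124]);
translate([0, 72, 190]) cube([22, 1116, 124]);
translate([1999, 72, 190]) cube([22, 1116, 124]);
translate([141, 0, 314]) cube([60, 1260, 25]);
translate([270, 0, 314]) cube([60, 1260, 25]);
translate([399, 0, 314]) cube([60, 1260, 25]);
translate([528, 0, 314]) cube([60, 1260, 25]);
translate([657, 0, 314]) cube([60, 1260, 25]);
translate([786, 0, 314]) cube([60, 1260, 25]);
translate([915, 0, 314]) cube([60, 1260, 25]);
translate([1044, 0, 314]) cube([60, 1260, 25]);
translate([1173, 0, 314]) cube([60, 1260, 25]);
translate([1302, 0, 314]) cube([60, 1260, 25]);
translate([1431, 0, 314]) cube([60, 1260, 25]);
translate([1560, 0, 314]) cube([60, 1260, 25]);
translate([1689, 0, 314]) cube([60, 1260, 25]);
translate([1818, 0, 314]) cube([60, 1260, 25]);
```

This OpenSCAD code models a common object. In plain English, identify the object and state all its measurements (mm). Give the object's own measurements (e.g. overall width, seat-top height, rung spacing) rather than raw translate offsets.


A bed frame 2021 mm long (x) by 1260 mm wide (y). Four 72×72 mm corner posts, 395 mm tall, at the corners of the footprint. Four rails of 22 mm thickness and 124 mm height run between adjacent posts with their undersides at z = 190 mm, their outer faces flush with the outside of the frame (the two x-running rails run between the posts' inner faces; the two y-running rails run between the posts' inner faces). 14 slats, each 60 mm wide (x) and 25 mm thick, lie across the top of the two x-running rails, running the full 1260 mm width of the frame in y; along x they sit between the end posts with a 69 mm gap after the −x posts and between neighbouring slats, leaving 71 mm before the +x posts.


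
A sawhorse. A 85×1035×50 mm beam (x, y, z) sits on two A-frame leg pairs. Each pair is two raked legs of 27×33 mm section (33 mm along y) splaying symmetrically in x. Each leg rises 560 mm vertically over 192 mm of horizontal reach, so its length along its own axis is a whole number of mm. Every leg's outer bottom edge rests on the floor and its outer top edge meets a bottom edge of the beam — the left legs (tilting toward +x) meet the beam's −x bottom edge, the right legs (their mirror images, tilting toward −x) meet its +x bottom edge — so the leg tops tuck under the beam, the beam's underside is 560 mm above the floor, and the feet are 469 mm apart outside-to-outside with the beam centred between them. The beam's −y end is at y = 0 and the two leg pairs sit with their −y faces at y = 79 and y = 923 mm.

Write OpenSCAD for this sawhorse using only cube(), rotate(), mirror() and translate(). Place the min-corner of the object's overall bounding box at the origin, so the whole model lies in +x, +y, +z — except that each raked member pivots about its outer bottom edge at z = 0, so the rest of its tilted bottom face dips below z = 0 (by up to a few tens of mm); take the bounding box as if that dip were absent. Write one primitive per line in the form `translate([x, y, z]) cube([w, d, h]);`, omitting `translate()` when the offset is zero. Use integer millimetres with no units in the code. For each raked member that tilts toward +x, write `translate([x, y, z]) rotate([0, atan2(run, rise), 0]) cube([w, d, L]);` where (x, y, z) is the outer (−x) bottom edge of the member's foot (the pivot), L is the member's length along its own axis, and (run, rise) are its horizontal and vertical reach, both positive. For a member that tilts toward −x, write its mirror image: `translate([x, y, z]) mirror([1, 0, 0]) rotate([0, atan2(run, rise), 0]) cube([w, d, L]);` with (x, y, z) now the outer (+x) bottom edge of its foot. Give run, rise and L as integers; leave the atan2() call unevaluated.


translate([192, 0, 560]) cube([85, 1035, 50]);
translate([0, 79, 0]) rotate([0, atan2(192, 560), 0]) cube([27, 33, 592]);
translate([469, 79, 0]) mirror([1, 0, 0]) rotate([0, atan2(192, 560), 0]) cube([27, 33, 592]);
translate([0, 923, 0]) rotate([0, atan2(192, 560), 0]) cube([27, 33, 592]);
translate([469, 923, 0]) mirror([1, 0, 0]) rotate([0, atan2(192, 560), 0]) cube([27, 33, 592]);


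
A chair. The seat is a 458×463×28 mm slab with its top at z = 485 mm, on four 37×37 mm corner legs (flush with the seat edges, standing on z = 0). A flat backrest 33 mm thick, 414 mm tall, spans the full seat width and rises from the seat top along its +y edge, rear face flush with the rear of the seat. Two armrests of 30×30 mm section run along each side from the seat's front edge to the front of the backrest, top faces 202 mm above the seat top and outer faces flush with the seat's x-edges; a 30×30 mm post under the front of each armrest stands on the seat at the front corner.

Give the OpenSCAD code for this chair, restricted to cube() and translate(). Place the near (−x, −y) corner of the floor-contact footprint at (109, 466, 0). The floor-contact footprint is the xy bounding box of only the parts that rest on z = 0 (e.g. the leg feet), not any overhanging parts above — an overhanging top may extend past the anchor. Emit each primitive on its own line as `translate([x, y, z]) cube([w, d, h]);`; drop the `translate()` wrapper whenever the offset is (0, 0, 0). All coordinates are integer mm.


translate([109, 466, 457]) cube([458, 463, 28]);
translate([109, 466, 0]) cube([37, 37, 457]);
translate([530, 466, 0]) cube([37, 37, 457]);
translate([109, 892, 0]) cube([37, 37, 457]);
translate([530, 892, 0]) cube([37, 37, 457]);
translate([109, 896, 485]) cube([458, 33, 414]);
translate([109, 466, 657]) cube([30, 430, 30]);
translate([537, 466, 657]) cube([30, 430, 30]);
translate([109, 466, 485]) cube([30, 30, 172]);
translate([537, 466, 485]) cube([30, 30, 172]);


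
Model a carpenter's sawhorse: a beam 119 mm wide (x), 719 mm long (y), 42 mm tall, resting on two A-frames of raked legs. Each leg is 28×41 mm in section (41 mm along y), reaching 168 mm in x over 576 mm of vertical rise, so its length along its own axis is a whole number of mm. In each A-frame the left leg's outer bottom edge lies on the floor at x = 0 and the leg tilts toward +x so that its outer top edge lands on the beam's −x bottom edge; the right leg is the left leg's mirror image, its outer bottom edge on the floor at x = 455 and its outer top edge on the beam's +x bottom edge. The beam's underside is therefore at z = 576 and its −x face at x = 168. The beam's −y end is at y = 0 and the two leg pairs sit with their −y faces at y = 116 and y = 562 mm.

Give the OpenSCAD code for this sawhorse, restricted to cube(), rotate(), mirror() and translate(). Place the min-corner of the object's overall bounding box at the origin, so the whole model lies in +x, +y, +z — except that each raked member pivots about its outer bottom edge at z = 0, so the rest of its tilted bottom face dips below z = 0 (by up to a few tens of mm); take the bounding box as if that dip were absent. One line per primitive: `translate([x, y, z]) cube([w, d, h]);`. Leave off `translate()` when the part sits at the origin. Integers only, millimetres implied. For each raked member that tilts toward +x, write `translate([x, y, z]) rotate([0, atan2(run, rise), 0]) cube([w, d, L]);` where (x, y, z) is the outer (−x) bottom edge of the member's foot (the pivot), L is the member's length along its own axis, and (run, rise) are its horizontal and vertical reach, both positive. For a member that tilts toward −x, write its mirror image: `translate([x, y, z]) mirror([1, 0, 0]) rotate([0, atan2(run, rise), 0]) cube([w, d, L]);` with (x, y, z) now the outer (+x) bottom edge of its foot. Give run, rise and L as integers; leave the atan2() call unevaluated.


translate([168, 0, 576]) cube([119, 719, 42]);
translate([0, 116, 0]) rotate([0, atan2(168, 576), 0]) cube([28, 41, 600]);
translate([455, 116, 0]) mirror([1, 0, 0]) rotate([0, atan2(168, 576), 0]) cube([28, 41, 600]);
translate([0, 562, 0]) rotate([0, atan2(168, 576), 0]) cube([28, 41, 600]);
translate([455, 562, 0]) mirror([1, 0, 0]) rotate([0, atan2(168, 576), 0]) cube([28, 41, 600]);


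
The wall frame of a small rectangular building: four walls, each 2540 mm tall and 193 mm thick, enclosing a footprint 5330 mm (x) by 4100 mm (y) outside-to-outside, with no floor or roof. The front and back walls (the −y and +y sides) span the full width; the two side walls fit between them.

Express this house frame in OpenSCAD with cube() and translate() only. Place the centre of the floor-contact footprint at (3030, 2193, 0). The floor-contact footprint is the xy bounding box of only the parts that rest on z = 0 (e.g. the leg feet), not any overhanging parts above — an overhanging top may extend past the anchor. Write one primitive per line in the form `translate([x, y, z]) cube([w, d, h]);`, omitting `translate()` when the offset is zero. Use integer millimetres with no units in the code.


translate([365, 143, 0]) cube([5330, 193, 2540]);
translate([365, 4050, 0]) cube([5330, 193, 2540]);
translate([365, 336, 0]) cube([193, 3714, 2540]);
translate([5502, 336, 0]) cube([193, 3714, 2540]);


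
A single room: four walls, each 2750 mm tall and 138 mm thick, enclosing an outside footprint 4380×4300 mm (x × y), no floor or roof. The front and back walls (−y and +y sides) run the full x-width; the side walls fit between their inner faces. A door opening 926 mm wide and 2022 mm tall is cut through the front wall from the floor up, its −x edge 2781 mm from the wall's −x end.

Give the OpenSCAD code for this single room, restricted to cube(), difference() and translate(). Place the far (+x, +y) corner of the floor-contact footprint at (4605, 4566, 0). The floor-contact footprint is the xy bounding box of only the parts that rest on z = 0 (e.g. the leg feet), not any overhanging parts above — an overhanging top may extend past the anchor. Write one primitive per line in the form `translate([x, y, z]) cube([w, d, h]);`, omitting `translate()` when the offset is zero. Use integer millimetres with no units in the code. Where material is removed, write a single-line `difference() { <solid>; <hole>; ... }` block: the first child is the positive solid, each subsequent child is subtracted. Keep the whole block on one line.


difference() { translate([225, 266, 0]) cube([4380, 138, 2750]); translate([3006, 266, 0]) cube([926, 138, 2022]); }
translate([225, 4428, 0]) cube([4380, 138, 2750]);
translate([225, 404, 0]) cube([138, 4024, 2750]);
translate([4467, 404, 0]) cube([138, 4024, 2750]);


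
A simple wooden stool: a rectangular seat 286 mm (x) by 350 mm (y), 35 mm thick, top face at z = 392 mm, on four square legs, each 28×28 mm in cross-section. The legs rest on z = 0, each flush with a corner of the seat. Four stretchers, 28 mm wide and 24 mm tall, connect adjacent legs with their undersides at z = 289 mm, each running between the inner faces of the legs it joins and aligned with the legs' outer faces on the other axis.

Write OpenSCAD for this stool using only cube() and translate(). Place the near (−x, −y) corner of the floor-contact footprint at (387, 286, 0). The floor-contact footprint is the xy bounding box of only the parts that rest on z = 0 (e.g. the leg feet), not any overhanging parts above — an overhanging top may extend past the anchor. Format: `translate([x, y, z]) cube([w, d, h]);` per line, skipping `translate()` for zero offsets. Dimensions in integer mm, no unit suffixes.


translate([387, 286, 357]) cube([286, 350, 35]);
translate([387, 286, 0]) cube([28, 28, 357]);
translate([645, 286, 0]) cube([28, 28, 357]);
translate([387, 608, 0]) cube([28, 28, 357]);
translate([645, 608, 0]) cube([28, 28, 357]);
translate([415, 286, 289]) cube([230, 28, 24]);
translate([415, 608, 289]) cube([230, 28, 24]);
translate([387, 314, 289]) cube([28, 294, 24]);
translate([645, 314, 289]) cube([28, 294, 24]);


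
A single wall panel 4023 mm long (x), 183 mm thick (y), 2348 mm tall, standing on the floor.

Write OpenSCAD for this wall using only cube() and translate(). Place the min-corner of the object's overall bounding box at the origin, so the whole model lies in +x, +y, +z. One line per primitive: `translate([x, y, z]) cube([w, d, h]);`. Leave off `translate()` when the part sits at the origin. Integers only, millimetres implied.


cube([4023, 183, 2348]);


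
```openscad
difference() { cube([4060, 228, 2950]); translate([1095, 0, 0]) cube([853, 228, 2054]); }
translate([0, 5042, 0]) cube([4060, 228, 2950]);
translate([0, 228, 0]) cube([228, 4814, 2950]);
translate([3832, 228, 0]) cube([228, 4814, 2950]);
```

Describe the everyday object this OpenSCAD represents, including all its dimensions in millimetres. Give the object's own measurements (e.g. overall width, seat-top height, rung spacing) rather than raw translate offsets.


A single room: four walls, each 2950 mm tall and 228 mm thick, enclosing an outside footprint 4060×5270 mm (x × y), no floor or roof. The front and back walls (−y and +y sides) run the full x-width; the side walls fit between their inner faces. A door opening 853 mm wide and 2054 mm tall is cut through the front wall from the floor up, its −x edge 1095 mm from the wall's −x end.


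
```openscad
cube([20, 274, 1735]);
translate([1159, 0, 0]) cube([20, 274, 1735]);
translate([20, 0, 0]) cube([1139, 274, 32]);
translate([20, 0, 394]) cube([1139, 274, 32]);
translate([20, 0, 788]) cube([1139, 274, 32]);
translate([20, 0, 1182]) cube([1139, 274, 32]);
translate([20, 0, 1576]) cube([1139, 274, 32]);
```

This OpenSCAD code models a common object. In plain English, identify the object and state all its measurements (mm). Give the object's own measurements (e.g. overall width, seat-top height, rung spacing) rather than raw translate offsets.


An open bookshelf. Two side panels, each 20 mm thick, 274 mm deep and 1735 mm tall, stand 1179 mm apart (outside-to-outside). Between them sit 5 shelves, each 32 mm thick and 274 mm deep, spanning the full gap between the sides. The bottom shelf rests on the floor (its underside at z = 0) and the clear gap between one shelf's top and the next shelf's underside is 362 mm.


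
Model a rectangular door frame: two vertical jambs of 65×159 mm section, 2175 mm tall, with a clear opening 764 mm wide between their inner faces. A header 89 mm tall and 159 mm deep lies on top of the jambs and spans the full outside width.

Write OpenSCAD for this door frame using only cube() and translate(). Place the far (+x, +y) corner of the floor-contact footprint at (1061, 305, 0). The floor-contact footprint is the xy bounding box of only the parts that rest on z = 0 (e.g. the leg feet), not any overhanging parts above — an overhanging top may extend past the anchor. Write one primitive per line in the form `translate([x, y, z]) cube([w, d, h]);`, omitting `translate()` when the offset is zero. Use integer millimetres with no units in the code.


translate([167, 146, 0]) cube([65, 159, 2175]);
translate([996, 146, 0]) cube([65, 159, 2175]);
translate([167, 146, 2175]) cube([894, 159, 89]);


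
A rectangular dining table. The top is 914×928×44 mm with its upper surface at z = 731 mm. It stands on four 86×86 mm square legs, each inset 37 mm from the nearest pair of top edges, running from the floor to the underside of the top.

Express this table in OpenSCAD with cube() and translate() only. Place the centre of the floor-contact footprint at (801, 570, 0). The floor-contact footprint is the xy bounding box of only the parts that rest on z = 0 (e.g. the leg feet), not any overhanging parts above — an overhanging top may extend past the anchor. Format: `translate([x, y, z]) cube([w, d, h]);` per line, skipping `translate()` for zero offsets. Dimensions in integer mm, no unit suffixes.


// leg_h = 731 - 44 = 687
translate([344, 106, 687]) cube([914, 928, 44]);
translate([381, 143, 0]) cube([86, 86, 687]);
translate([1135, 143, 0]) cube([86, 86, 687]);
translate([381, 911, 0]) cube([86, 86, 687]);
translate([1135, 911, 0]) cube([86, 86, 687]);


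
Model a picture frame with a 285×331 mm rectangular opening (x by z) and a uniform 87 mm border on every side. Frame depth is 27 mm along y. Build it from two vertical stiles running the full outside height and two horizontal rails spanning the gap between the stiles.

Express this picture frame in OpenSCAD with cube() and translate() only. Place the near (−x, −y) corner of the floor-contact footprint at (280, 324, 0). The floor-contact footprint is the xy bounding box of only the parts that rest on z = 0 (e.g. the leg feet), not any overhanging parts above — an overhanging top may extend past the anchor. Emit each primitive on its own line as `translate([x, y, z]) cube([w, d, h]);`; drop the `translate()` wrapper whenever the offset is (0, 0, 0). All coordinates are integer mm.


translate([280, 324, 0]) cube([87, 27, 505]);
translate([652, 324, 0]) cube([87, 27, 505]);
translate([367, 324, 0]) cube([285, 27, 87]);
translate([367, 324, 418]) cube([285, 27, 87]);


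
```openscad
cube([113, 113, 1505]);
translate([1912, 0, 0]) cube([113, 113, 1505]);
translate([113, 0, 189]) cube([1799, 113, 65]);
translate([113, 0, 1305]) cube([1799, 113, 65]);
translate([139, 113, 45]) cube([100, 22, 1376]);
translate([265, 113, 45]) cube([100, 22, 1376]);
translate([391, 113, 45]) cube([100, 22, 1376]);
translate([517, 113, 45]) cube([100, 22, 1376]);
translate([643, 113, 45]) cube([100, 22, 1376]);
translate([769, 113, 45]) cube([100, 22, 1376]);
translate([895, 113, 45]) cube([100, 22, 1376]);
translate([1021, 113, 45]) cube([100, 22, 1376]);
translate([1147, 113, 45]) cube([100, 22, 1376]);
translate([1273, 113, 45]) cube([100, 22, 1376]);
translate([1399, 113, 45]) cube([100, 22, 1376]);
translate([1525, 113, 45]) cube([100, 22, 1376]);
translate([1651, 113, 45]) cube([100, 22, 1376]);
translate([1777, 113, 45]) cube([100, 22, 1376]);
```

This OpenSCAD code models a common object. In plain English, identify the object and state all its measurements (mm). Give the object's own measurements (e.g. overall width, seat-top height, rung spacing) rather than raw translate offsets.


A fence section. Two 113×113 mm posts, 1505 mm tall, stand on the floor with a clear span of 1799 mm between their inner faces. Two horizontal rails of 113×65 mm section span the gap between the posts with their undersides at z = 189 mm and z = 1305 mm, flush with the posts' −y face. 14 pickets, each 100 mm wide, 22 mm thick and 1376 mm tall, are fixed to the +y face of the rails with their bottoms at z = 45 mm, spaced across the span with a 26 mm gap after the −x post and between neighbouring pickets, with 35 mm left before the +x post.


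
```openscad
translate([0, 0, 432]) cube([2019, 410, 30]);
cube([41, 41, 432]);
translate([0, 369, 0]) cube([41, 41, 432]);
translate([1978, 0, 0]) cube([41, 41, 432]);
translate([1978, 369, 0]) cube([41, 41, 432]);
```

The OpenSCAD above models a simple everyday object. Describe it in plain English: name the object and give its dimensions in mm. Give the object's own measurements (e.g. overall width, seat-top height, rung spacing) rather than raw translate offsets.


A long wooden bench with a 2019 mm (x) × 410 mm (y) seat, 30 mm thick, its top surface 462 mm above the floor. Four 41 mm square legs at the seat corners, flush with the edges, run from z = 0 to the seat underside.


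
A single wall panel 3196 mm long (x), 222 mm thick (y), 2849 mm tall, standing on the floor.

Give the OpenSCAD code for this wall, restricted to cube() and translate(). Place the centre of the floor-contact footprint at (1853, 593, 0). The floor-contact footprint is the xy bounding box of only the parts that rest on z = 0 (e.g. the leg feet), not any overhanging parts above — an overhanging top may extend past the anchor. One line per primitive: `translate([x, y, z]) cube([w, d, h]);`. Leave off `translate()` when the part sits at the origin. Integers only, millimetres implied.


translate([255, 482, 0]) cube([3196, 222, 2849]);


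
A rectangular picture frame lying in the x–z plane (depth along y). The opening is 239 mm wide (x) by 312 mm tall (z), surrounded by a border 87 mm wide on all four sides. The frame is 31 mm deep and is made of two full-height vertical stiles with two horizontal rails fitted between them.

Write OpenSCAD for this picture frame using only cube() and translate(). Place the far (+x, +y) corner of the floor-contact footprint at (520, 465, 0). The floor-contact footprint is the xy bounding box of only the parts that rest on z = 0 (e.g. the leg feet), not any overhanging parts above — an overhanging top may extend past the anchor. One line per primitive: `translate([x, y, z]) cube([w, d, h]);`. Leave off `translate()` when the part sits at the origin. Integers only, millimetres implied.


translate([107, 434, 0]) cube([87, 31, 486]);
translate([433, 434, 0]) cube([87, 31, 486]);
translate([194, 434, 0]) cube([239, 31, 87]);
translate([194, 434, 399]) cube([239, 31, 87]);


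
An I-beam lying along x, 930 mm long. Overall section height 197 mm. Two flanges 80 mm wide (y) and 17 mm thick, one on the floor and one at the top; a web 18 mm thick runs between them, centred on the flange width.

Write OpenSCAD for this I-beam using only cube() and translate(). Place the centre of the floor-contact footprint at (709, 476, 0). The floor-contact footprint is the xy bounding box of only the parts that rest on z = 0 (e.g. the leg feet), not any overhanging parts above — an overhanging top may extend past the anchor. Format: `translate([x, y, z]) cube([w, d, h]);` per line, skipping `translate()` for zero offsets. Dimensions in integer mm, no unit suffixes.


translate([244, 436, 0]) cube([930, 80, 17]);
translate([244, 467, 17]) cube([930, 18, 163]);
translate([244, 436, 180]) cube([930, 80, 17]);


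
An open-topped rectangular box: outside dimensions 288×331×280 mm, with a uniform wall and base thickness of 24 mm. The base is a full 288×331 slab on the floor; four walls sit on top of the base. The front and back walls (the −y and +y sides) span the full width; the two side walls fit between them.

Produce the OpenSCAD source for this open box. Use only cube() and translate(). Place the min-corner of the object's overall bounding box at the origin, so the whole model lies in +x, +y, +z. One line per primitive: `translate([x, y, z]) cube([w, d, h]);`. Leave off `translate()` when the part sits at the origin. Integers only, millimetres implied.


cube([288, 331, 24]);
translate([0, 0, 24]) cube([288, 24, 256]);
translate([0, 307, 24]) cube([288, 24, 256]);
translate([0, 24, 24]) cube([24, 283, 256]);
translate([264, 24, 24]) cube([24, 283, 256]);


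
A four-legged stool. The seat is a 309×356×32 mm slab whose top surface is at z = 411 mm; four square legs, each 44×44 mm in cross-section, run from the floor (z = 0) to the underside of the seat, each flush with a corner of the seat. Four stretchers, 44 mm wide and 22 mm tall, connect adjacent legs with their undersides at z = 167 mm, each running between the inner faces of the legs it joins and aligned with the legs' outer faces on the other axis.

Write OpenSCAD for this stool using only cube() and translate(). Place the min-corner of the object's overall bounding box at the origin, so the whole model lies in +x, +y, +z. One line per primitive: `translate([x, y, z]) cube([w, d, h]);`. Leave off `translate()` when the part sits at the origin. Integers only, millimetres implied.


translate([0, 0, 379]) cube([309, 356, 32]);
cube([44, 44, 379]);
translate([265, 0, 0]) cube([44, 44, 379]);
translate([0, 312, 0]) cube([44, 44, 379]);
translate([265, 312, 0]) cube([44, 44, 379]);
translate([44, 0, 167]) cube([221, 44, 22]);
translate([44, 312, 167]) cube([221, 44, 22]);
translate([0, 44, 167]) cube([44, 268, 22]);
translate([265, 44, 167]) cube([44, 268, 22]);


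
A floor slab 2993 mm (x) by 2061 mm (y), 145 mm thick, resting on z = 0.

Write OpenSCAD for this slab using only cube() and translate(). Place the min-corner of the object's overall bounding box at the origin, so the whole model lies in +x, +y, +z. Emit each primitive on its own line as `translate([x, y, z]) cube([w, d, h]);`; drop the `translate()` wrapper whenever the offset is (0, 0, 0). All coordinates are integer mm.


cube([2993, 2061, 145]);


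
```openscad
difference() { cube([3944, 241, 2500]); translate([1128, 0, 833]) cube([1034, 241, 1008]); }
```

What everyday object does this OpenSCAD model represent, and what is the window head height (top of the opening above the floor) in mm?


A wall with a window opening. The window head height is 1841 mm.

A wall with a rectangular opening subtracted — a window. Sill at z = 833, opening 1008 mm tall, so the head is at 833 + 1008 = 1841 mm.


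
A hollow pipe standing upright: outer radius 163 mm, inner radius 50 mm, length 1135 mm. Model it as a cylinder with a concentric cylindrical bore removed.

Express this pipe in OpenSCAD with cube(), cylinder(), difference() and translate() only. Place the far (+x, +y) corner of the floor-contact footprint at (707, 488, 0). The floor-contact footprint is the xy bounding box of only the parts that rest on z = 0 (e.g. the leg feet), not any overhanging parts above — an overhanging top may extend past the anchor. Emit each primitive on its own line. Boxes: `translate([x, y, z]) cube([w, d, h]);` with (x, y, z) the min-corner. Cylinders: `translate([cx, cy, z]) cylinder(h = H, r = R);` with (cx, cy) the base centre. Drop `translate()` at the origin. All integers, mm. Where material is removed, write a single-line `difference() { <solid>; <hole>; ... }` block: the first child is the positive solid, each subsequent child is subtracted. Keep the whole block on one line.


difference() { translate([544, 325, 0]) cylinder(h = 1135, r = 163); translate([544, 325, 0]) cylinder(h = 1135, r = 50); }


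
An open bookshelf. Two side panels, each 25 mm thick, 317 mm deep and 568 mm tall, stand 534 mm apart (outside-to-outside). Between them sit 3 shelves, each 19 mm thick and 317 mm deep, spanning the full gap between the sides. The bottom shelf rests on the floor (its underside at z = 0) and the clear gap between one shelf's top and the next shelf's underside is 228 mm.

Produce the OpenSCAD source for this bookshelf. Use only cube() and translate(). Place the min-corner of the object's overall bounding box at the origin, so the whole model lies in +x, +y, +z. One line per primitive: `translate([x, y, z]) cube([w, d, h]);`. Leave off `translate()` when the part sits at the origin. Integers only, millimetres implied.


cube([25, 317, 568]);
translate([509, 0, 0]) cube([25, 317, 568]);
translate([25, 0, 0]) cube([484, 317, 19]);
translate([25, 0, 247]) cube([484, 317, 19]);
translate([25, 0, 494]) cube([484, 317, 19]);


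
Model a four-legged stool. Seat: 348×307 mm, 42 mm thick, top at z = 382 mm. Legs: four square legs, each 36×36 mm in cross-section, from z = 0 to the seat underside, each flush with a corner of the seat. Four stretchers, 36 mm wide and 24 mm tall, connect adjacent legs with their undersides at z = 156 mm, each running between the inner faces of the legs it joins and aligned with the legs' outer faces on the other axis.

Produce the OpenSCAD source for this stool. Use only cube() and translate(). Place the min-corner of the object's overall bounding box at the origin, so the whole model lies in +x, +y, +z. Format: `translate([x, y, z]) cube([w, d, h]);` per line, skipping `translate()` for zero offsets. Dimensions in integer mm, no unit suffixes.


translate([0, 0, 340]) cube([348, 307, 42]);
cube([36, 36, 340]);
translate([312, 0, 0]) cube([36, 36, 340]);
translate([0, 271, 0]) cube([36, 36, 340]);
translate([312, 271, 0]) cube([36, 36, 340]);
translate([36, 0, 156]) cube([276, 36, 24]);
translate([36, 271, 156]) cube([276, 36, 24]);
translate([0, 36, 156]) cube([36, 235, 24]);
translate([312, 36, 156]) cube([36, 235, 24]);


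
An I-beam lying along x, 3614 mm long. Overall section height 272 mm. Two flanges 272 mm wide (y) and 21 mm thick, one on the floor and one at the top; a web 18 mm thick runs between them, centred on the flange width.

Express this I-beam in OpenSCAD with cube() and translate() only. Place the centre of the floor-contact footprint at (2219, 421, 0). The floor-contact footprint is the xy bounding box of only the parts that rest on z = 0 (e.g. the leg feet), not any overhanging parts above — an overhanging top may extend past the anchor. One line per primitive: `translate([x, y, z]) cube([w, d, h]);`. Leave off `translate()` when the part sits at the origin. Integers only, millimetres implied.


translate([412, 285, 0]) cube([3614, 272, 21]);
translate([412, 412, 21]) cube([3614, 18, 230]);
translate([412, 285, 251]) cube([3614, 272, 21]);


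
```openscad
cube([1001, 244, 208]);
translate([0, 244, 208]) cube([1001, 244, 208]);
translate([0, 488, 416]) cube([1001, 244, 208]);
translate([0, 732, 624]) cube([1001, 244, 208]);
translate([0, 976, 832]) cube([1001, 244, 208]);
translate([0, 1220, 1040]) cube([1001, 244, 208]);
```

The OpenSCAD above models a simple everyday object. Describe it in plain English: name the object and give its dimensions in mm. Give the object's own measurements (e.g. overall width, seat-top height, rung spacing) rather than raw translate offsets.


A straight staircase of 6 solid steps. Each step is 1001 mm wide (x), 244 mm deep (y, the going) and 208 mm tall (the rise). The first step rests on the floor; each subsequent step sits one going further in +y and one rise higher in +z, directly behind and above the previous step with no overlap.


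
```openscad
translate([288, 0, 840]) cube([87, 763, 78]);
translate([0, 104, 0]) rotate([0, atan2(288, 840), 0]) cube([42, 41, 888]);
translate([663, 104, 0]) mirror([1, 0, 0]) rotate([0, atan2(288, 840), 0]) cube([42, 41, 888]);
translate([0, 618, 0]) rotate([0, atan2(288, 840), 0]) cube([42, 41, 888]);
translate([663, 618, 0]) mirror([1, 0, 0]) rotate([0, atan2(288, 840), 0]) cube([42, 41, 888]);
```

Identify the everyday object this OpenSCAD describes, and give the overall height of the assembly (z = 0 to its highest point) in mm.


A sawhorse. The overall height is 918 mm.

A beam across two mirrored pairs of raked legs — a sawhorse. The beam's underside is at z = 840 (matching the legs' vertical rise in atan2(288, 840)) and the beam is 78 mm tall, so its top is at 840 + 78 = 918 mm. The raked legs top out at the beam's underside, so that is the highest point.


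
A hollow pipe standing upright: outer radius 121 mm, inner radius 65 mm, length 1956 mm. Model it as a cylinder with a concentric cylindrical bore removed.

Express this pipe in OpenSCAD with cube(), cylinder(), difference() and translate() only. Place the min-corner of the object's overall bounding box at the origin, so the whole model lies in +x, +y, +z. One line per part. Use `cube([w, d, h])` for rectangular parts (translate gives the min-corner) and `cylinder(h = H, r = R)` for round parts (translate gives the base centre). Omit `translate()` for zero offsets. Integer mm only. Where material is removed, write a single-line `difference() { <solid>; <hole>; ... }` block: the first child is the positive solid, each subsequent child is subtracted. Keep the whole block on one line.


difference() { translate([121, 121, 0]) cylinder(h = 1956, r = 121); translate([121, 121, 0]) cylinder(h = 1956, r = 65); }


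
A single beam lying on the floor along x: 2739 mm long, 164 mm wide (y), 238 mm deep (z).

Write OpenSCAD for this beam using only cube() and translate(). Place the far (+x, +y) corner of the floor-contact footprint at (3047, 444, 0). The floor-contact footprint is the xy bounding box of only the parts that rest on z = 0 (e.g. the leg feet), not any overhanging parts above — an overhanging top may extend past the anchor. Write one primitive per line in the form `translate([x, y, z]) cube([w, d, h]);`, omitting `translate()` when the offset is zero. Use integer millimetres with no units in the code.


translate([308, 280, 0]) cube([2739, 164, 238]);


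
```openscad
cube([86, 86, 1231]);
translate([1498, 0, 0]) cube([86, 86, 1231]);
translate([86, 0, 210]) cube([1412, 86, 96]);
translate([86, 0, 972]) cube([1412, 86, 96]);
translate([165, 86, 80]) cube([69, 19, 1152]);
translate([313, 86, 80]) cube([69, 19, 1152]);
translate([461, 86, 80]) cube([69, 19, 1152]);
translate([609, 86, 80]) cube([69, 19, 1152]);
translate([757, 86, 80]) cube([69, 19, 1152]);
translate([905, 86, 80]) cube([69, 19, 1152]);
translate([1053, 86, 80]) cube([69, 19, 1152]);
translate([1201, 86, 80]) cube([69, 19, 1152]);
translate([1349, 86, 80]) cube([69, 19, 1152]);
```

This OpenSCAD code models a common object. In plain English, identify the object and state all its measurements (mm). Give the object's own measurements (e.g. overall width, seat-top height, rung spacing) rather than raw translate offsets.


A fence section. Two 86×86 mm posts, 1231 mm tall, stand on the floor with a clear span of 1412 mm between their inner faces. Two horizontal rails of 86×96 mm section span the gap between the posts with their undersides at z = 210 mm and z = 972 mm, flush with the posts' −y face. 9 pickets, each 69 mm wide, 19 mm thick and 1152 mm tall, are fixed to the +y face of the rails with their bottoms at z = 80 mm, spaced across the span with a 79 mm gap after the −x post and between neighbouring pickets, with 80 mm left before the +x post.


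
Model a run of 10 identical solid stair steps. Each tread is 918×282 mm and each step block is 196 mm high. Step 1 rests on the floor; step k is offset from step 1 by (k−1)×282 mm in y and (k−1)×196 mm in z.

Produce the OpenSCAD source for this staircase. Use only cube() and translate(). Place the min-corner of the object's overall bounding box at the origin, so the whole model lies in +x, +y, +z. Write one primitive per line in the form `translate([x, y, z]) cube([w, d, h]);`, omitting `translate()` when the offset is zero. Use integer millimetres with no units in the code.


cube([918, 282, 196]);
translate([0, 282, 196]) cube([918, 282, 196]);
translate([0, 564, 392]) cube([918, 282, 196]);
translate([0, 846, 588]) cube([918, 282, 196]);
translate([0, 1128, 784]) cube([918, 282, 196]);
translate([0, 1410, 980]) cube([918, 282, 196]);
translate([0, 1692, 1176]) cube([918, 282, 196]);
translate([0, 1974, 1372]) cube([918, 282, 196]);
translate([0, 2256, 1568]) cube([918, 282, 196]);
translate([0, 2538, 1764]) cube([918, 282, 196]);


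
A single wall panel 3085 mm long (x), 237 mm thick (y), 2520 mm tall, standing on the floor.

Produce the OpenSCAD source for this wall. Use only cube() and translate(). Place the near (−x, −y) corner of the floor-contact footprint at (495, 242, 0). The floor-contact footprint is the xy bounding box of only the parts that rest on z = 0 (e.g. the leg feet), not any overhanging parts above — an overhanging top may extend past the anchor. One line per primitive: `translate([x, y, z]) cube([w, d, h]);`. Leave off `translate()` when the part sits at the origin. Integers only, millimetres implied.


translate([495, 242, 0]) cube([3085, 237, 2520]);


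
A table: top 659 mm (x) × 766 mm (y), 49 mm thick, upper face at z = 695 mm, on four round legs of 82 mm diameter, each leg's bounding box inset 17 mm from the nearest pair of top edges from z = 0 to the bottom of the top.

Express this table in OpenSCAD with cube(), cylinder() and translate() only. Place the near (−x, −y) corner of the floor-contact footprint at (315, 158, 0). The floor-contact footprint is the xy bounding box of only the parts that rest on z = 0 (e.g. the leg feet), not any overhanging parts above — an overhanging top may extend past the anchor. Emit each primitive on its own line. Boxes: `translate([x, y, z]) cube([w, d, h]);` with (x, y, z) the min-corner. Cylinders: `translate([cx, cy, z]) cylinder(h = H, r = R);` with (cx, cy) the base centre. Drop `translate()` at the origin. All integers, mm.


// leg_h = 695 - 49 = 646
translate([298, 141, 646]) cube([659, 766, 49]);
translate([356, 199, 0]) cylinder(h = 646, r = 41);
translate([899, 199, 0]) cylinder(h = 646, r = 41);
translate([356, 849, 0]) cylinder(h = 646, r = 41);
translate([899, 849, 0]) cylinder(h = 646, r = 41);


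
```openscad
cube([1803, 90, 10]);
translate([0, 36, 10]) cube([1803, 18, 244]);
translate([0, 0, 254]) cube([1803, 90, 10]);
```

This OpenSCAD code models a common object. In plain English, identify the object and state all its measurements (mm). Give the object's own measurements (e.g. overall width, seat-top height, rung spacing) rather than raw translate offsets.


An I-beam lying along x, 1803 mm long. Overall section height 264 mm. Two flanges 90 mm wide (y) and 10 mm thick, one on the floor and one at the top; a web 18 mm thick runs between them, centred on the flange width.


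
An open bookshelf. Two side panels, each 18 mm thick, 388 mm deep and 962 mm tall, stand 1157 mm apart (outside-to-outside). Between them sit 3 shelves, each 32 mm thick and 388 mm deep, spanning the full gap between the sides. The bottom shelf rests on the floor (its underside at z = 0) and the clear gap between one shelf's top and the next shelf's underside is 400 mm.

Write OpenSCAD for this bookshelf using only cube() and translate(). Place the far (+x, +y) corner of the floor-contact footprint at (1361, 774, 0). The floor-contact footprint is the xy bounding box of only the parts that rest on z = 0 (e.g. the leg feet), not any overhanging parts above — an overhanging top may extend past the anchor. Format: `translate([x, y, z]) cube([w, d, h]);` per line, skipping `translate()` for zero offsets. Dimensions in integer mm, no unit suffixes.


translate([204, 386, 0]) cube([18, 388, 962]);
translate([1343, 386, 0]) cube([18, 388, 962]);
translate([222, 386, 0]) cube([1121, 388, 32]);
translate([222, 386, 432]) cube([1121, 388, 32]);
translate([222, 386, 864]) cube([1121, 388, 32]);


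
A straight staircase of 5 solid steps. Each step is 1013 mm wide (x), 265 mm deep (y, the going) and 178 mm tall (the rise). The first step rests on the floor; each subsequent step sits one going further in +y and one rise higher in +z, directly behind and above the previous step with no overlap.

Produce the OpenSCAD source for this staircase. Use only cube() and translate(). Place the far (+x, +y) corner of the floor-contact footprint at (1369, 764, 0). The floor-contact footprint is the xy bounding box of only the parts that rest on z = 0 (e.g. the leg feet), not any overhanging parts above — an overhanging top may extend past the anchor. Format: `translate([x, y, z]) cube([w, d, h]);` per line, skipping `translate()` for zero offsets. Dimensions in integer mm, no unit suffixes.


translate([356, 499, 0]) cube([1013, 265, 178]);
translate([356, 764, 178]) cube([1013, 265, 178]);
translate([356, 1029, 356]) cube([1013, 265, 178]);
translate([356, 1294, 534]) cube([1013, 265, 178]);
translate([356, 1559, 712]) cube([1013, 265, 178]);


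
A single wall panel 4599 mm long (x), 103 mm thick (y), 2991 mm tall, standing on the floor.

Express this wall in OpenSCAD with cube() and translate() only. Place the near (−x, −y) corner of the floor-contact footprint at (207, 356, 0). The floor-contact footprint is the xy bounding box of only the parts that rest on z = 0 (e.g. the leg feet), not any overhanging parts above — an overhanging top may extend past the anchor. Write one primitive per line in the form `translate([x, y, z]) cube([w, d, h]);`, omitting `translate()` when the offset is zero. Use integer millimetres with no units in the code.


translate([207, 356, 0]) cube([4599, 103, 2991]);


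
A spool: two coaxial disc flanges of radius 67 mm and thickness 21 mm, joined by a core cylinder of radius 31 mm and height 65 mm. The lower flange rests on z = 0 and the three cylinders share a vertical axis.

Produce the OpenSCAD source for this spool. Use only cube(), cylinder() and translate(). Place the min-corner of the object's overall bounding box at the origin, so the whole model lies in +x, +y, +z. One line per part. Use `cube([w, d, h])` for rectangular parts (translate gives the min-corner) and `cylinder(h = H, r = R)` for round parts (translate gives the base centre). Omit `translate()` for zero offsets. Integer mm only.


translate([67, 67, 0]) cylinder(h = 21, r = 67);
translate([67, 67, 21]) cylinder(h = 65, r = 31);
translate([67, 67, 86]) cylinder(h = 21, r = 67);
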